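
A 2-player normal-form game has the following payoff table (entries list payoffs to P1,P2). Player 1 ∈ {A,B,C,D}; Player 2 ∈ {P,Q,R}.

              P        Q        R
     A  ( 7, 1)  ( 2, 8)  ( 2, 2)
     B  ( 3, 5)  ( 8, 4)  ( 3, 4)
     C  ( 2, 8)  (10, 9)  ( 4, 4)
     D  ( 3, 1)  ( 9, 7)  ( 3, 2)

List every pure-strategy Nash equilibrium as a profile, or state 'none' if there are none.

NE set: (C,Q)

(A,P): not NE [P2→Q gives 8>1]
(A,Q): not NE [P1→C gives 10>2]
(A,R): not NE [P1→C gives 4>2; P2→Q gives 8>2]
(B,P): not NE [P1→A gives 7>3]
(B,Q): not NE [P1→C gives 10>8; P2→P gives 5>4]
(B,R): not NE [P1→C gives 4>3; P2→P gives 5>4]
(C,P): not NE [P1→A gives 7>2; P2→Q gives 9>8]
(C,Q): NE
(C,R): not NE [P2→Q gives 9>4]
(D,P): not NE [P1→A gives 7>3; P2→Q gives 7>1]
(D,Q): not NE [P1→C gives 10>9]
(D,R): not NE [P1→C gives 4>3; P2→Q gives 7>2]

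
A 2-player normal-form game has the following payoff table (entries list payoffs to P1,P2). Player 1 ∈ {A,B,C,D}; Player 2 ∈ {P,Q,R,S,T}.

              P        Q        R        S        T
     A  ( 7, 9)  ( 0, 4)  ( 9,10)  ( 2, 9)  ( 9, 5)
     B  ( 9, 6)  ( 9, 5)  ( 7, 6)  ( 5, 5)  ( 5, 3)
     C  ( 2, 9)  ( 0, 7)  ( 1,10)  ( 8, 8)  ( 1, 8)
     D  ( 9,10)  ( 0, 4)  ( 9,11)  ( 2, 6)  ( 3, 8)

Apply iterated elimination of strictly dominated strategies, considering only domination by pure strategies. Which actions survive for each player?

P2 drop Q (P beats it: A:9>4 B:6>5 C:9>7 D:10>4)
P2 drop S (R beats it: A:10>9 B:6>5 C:10>8 D:11>6)
P1 drop C (A beats it: P:7>2 R:9>1 T:9>1)
P2 drop T (P beats it: A:9>5 B:6>3 D:10>8)
P1→{A,B,D} P2→{P,R}

IESDS → P1:{A,B,D} P2:{P,R}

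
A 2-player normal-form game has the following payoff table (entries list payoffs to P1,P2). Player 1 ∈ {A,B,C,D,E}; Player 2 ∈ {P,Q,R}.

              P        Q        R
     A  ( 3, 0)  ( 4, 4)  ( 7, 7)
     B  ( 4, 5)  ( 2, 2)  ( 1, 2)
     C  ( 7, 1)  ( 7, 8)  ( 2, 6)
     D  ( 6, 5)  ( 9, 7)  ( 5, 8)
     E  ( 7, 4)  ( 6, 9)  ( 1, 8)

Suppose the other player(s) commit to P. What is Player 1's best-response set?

u_1(A vs P) = 3
u_1(B vs P) = 4
u_1(C vs P) = 7
u_1(D vs P) = 6
u_1(E vs P) = 7
max payoff 7 at {C,E}

P1 best: {C,E}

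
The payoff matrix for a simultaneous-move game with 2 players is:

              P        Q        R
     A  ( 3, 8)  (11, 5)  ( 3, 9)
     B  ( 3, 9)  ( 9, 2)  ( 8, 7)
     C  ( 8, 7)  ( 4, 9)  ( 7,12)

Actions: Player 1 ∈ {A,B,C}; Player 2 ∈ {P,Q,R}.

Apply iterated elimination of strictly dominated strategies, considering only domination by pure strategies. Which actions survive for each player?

P2 drop Q (R beats it: A:9>5 B:7>2 C:12>9)
P1 drop A (C beats it: P:8>3 R:7>3)
P1→{B,C} P2→{P,R}

IESDS → P1:{B,C} P2:{P,R}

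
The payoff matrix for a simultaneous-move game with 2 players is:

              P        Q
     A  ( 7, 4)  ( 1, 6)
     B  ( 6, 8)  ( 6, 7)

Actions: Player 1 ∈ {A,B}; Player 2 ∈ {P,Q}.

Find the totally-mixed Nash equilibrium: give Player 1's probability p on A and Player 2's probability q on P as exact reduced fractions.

(p,q) = (1/3, 5/6)

P1 indiff ⇒ q·7+(1-q)·1 = q·6+(1-q)·6 ⇒ q(1) = (1-q)(5) ⇒ q = 5/6
P2 indiff ⇒ p·4+(1-p)·8 = p·6+(1-p)·7 ⇒ p(-2) = (1-p)(-1) ⇒ p = 1/3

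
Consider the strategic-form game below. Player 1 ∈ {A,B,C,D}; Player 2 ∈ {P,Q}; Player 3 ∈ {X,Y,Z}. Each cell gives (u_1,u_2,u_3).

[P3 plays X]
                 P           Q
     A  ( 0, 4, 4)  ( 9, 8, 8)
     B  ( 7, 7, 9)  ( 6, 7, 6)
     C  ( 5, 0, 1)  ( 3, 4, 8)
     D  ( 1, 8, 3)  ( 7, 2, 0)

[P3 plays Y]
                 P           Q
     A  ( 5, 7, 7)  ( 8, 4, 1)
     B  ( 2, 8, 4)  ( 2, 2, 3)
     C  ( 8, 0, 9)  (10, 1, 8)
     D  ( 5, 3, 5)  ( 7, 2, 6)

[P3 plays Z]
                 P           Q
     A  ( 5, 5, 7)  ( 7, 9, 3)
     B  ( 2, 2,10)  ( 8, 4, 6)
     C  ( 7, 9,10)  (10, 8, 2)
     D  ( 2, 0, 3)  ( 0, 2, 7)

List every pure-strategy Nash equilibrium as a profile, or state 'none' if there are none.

Nash profiles: (A,Q,X), (C,P,Z), (C,Q,Y)

(A,P,X): not NE [P1→B gives 7>0; P2→Q gives 8>4; P3→Z gives 7>4]
(A,P,Y): not NE [P1→C gives 8>5]
(A,P,Z): not NE [P1→C gives 7>5; P2→Q gives 9>5]
(A,Q,X): NE
(A,Q,Y): not NE [P1→C gives 10>8; P2→P gives 7>4; P3→X gives 8>1]
(A,Q,Z): not NE [P1→C gives 10>7; P3→X gives 8>3]
(B,P,X): not NE [P3→Z gives 10>9]
(B,P,Y): not NE [P1→C gives 8>2; P3→Z gives 10>4]
(B,P,Z): not NE [P1→C gives 7>2; P2→Q gives 4>2]
(B,Q,X): not NE [P1→A gives 9>6]
(B,Q,Y): not NE [P1→C gives 10>2; P2→P gives 8>2; P3→Z gives 6>3]
(B,Q,Z): not NE [P1→C gives 10>8]
(C,P,X): not NE [P1→B gives 7>5; P2→Q gives 4>0; P3→Z gives 10>1]
(C,P,Y): not NE [P2→Q gives 1>0; P3→Z gives 10>9]
(C,P,Z): NE
(C,Q,X): not NE [P1→A gives 9>3]
(C,Q,Y): NE
(C,Q,Z): not NE [P2→P gives 9>8; P3→Y gives 8>2]
(D,P,X): not NE [P1→B gives 7>1; P3→Y gives 5>3]
(D,P,Y): not NE [P1→C gives 8>5]
(D,P,Z): not NE [P1→C gives 7>2; P2→Q gives 2>0; P3→Y gives 5>3]
(D,Q,X): not NE [P1→A gives 9>7; P2→P gives 8>2; P3→Z gives 7>0]
(D,Q,Y): not NE [P1→C gives 10>7; P2→P gives 3>2; P3→Z gives 7>6]
(D,Q,Z): not NE [P1→C gives 10>0]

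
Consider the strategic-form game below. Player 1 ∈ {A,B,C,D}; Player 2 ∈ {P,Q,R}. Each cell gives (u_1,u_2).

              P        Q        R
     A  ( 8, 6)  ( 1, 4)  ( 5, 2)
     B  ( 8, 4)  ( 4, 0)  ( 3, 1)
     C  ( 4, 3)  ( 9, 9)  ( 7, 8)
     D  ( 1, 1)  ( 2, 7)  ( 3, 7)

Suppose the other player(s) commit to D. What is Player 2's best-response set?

argmax u_2 = {Q,R}

u_2(P vs D) = 1
u_2(Q vs D) = 7
u_2(R vs D) = 7
max payoff 7 at {Q,R}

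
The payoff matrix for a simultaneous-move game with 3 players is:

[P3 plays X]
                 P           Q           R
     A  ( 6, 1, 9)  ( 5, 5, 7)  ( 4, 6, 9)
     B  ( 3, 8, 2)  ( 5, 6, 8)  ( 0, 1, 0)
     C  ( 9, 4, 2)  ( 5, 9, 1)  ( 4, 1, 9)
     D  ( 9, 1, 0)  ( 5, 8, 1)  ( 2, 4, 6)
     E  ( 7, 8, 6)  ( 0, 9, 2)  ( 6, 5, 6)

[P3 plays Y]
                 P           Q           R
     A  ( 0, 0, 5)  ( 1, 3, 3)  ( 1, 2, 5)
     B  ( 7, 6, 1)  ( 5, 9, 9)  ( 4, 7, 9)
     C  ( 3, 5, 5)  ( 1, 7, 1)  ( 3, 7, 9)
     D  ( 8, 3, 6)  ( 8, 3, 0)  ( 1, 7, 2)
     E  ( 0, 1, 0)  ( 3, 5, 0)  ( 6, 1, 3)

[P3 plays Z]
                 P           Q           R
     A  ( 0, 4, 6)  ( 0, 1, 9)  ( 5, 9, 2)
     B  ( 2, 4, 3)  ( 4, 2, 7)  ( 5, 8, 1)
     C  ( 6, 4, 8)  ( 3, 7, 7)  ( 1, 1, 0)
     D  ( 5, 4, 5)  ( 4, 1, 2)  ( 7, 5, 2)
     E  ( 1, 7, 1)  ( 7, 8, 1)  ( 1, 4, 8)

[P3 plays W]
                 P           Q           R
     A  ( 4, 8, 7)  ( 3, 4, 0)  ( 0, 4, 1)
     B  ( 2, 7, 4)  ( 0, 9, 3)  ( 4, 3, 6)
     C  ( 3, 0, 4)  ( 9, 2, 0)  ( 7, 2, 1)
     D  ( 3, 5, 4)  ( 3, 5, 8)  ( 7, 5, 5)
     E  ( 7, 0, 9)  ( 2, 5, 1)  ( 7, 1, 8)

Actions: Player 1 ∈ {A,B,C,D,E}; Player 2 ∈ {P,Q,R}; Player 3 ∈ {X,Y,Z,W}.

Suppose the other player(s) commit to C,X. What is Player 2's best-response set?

u_2(P vs C,X) = 4
u_2(Q vs C,X) = 9
u_2(R vs C,X) = 1
max payoff 9 at {Q}

BR_2 = {Q}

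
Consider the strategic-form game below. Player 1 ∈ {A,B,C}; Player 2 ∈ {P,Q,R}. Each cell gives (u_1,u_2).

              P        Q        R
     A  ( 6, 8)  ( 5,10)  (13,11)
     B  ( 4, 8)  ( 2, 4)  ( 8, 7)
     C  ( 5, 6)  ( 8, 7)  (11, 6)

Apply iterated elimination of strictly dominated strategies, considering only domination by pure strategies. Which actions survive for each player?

Survivors P1:{A,C} P2:{Q,R}

P1 drop B (A beats it: P:6>4 Q:5>2 R:13>8)
P2 drop P (Q beats it: A:10>8 C:7>6)
P1→{A,C} P2→{Q,R}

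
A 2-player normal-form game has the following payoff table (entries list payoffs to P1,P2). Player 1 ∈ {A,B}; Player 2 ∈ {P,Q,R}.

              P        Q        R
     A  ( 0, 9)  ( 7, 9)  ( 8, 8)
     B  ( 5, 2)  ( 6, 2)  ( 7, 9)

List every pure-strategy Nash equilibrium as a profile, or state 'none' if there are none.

Nash profiles: (A,Q)

(A,P): not NE [P1→B gives 5>0]
(A,Q): NE
(A,R): not NE [P2→Q gives 9>8]
(B,P): not NE [P2→R gives 9>2]
(B,Q): not NE [P1→A gives 7>6; P2→R gives 9>2]
(B,R): not NE [P1→A gives 8>7]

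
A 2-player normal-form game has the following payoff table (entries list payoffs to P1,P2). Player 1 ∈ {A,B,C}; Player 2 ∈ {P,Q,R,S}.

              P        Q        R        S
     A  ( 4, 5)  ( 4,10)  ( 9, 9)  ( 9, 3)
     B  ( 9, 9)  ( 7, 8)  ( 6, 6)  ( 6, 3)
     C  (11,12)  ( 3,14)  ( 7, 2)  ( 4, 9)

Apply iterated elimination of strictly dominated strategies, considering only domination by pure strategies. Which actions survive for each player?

Survivors P1:{B,C} P2:{P,Q}

P2 drop R (Q beats it: A:10>9 B:8>6 C:14>2)
P2 drop S (P beats it: A:5>3 B:9>3 C:12>9)
P1 drop A (B beats it: P:9>4 Q:7>4)
P1→{B,C} P2→{P,Q}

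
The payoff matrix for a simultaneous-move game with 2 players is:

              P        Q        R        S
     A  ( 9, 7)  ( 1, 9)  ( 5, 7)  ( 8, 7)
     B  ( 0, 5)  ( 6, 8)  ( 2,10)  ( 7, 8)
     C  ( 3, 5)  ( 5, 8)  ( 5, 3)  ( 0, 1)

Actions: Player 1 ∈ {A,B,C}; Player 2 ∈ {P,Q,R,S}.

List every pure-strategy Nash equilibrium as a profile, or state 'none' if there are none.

(A,P): not NE [P2→Q gives 9>7]
(A,Q): not NE [P1→B gives 6>1]
(A,R): not NE [P2→Q gives 9>7]
(A,S): not NE [P2→Q gives 9>7]
(B,P): not NE [P1→A gives 9>0; P2→R gives 10>5]
(B,Q): not NE [P2→R gives 10>8]
(B,R): not NE [P1→C gives 5>2]
(B,S): not NE [P1→A gives 8>7; P2→R gives 10>8]
(C,P): not NE [P1→A gives 9>3; P2→Q gives 8>5]
(C,Q): not NE [P1→B gives 6>5]
(C,R): not NE [P2→Q gives 8>3]
(C,S): not NE [P1→A gives 8>0; P2→Q gives 8>1]

PSNE: ∅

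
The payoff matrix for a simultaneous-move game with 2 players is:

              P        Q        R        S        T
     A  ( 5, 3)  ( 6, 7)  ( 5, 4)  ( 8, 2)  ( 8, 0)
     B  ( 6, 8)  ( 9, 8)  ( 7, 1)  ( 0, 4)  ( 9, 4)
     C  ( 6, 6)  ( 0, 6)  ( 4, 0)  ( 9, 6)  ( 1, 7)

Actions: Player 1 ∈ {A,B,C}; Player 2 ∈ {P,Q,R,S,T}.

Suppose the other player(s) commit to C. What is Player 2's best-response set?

u_2(P vs C) = 6
u_2(Q vs C) = 6
u_2(R vs C) = 0
u_2(S vs C) = 6
u_2(T vs C) = 7
max payoff 7 at {T}

P2 best: {T}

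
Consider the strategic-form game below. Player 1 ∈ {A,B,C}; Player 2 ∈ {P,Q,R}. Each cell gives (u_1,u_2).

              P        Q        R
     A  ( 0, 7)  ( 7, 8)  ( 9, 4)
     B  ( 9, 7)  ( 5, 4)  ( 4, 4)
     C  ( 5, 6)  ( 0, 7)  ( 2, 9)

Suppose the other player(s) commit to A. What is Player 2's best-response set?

argmax u_2 = {Q}

u_2(P vs A) = 7
u_2(Q vs A) = 8
u_2(R vs A) = 4
max payoff 8 at {Q}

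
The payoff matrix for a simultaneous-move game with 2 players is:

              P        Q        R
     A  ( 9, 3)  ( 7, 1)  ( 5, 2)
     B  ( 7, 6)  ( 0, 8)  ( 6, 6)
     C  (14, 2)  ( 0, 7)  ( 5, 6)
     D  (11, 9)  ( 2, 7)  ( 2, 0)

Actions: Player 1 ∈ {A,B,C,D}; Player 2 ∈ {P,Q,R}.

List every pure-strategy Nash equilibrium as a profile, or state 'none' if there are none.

(A,P): not NE [P1→C gives 14>9]
(A,Q): not NE [P2→P gives 3>1]
(A,R): not NE [P1→B gives 6>5; P2→P gives 3>2]
(B,P): not NE [P1→C gives 14>7; P2→Q gives 8>6]
(B,Q): not NE [P1→A gives 7>0]
(B,R): not NE [P2→Q gives 8>6]
(C,P): not NE [P2→Q gives 7>2]
(C,Q): not NE [P1→A gives 7>0]
(C,R): not NE [P1→B gives 6>5; P2→Q gives 7>6]
(D,P): not NE [P1→C gives 14>11]
(D,Q): not NE [P1→A gives 7>2; P2→P gives 9>7]
(D,R): not NE [P1→B gives 6>2; P2→P gives 9>0]

Equilibria: none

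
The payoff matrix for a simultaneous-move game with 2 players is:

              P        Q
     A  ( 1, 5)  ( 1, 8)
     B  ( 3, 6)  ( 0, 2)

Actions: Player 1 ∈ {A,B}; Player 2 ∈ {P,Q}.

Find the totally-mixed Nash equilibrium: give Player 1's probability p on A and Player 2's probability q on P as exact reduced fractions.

P1 indiff ⇒ q·1+(1-q)·1 = q·3+(1-q)·0 ⇒ q(-2) = (1-q)(-1) ⇒ q = 1/3
P2 indiff ⇒ p·5+(1-p)·6 = p·8+(1-p)·2 ⇒ p(-3) = (1-p)(-4) ⇒ p = 4/7

P1 mixes 4/7 on A; P2 mixes 1/3 on P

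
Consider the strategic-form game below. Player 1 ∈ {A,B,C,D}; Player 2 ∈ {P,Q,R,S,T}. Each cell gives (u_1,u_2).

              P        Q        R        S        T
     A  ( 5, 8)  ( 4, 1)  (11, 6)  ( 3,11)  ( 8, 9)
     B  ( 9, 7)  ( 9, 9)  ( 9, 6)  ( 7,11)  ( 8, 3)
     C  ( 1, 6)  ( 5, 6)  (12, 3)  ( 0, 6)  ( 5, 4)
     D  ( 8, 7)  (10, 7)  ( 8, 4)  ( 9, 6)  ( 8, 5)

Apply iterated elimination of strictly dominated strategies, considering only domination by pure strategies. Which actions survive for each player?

Survivors P1:{B,D} P2:{P,Q,S}

P2 drop R (P beats it: A:8>6 B:7>6 C:6>3 D:7>4)
P1 drop C (B beats it: P:9>1 Q:9>5 S:7>0 T:8>5)
P2 drop T (S beats it: A:11>9 B:11>3 D:6>5)
P1 drop A (B beats it: P:9>5 Q:9>4 S:7>3)
P1→{B,D} P2→{P,Q,S}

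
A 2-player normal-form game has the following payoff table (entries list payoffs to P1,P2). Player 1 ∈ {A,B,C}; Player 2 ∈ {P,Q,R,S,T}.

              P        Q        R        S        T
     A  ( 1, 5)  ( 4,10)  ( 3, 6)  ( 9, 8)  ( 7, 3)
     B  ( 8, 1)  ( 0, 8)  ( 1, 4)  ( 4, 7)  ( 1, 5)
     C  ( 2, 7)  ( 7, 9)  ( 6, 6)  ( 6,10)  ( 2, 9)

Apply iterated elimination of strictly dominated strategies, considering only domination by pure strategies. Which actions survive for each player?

IESDS → P1:{A,C} P2:{Q,S}

P2 drop P (Q beats it: A:10>5 B:8>1 C:9>7)
P1 drop B (A beats it: Q:4>0 R:3>1 S:9>4 T:7>1)
P2 drop R (Q beats it: A:10>6 C:9>6)
P2 drop T (S beats it: A:8>3 C:10>9)
P1→{A,C} P2→{Q,S}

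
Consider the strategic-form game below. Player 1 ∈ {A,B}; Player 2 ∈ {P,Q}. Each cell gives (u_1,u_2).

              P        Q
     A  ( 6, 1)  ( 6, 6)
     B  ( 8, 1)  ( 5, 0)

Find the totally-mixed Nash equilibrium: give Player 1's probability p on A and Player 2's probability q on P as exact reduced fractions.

P1 indiff ⇒ q·6+(1-q)·6 = q·8+(1-q)·5 ⇒ q(-2) = (1-q)(-1) ⇒ q = 1/3
P2 indiff ⇒ p·1+(1-p)·1 = p·6+(1-p)·0 ⇒ p(-5) = (1-p)(-1) ⇒ p = 1/6

(p,q) = (1/6, 1/3)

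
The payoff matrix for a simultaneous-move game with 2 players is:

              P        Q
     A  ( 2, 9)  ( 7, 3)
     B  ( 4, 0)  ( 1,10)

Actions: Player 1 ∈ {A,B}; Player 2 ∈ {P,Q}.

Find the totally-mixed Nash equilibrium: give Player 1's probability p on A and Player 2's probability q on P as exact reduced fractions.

P1 indiff ⇒ q·2+(1-q)·7 = q·4+(1-q)·1 ⇒ q(-2) = (1-q)(-6) ⇒ q = 3/4
P2 indiff ⇒ p·9+(1-p)·0 = p·3+(1-p)·10 ⇒ p(6) = (1-p)(10) ⇒ p = 5/8

(p,q) = (5/8, 3/4)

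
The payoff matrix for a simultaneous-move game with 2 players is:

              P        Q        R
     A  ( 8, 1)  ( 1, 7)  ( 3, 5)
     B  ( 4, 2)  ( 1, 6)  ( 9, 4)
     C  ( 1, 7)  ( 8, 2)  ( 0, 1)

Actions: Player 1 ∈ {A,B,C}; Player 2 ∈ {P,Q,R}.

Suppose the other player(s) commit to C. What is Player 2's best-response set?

argmax u_2 = {P}

u_2(P vs C) = 7
u_2(Q vs C) = 2
u_2(R vs C) = 1
max payoff 7 at {P}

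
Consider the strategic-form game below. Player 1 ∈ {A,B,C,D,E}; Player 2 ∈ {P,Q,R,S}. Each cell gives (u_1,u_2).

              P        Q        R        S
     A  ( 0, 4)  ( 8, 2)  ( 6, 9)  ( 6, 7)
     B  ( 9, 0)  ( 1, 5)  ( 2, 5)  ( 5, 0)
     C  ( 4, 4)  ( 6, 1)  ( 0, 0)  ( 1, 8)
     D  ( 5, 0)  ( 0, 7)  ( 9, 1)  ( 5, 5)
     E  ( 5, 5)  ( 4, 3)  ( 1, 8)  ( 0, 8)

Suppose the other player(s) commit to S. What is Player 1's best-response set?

u_1(A vs S) = 6
u_1(B vs S) = 5
u_1(C vs S) = 1
u_1(D vs S) = 5
u_1(E vs S) = 0
max payoff 6 at {A}

P1 best: {A}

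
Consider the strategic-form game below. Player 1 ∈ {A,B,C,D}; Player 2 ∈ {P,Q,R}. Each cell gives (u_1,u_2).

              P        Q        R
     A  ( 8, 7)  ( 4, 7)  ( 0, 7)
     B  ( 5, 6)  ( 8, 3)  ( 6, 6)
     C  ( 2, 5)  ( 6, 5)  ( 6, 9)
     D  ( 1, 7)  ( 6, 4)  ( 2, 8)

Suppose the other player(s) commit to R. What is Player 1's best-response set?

P1 best: {B,C}

u_1(A vs R) = 0
u_1(B vs R) = 6
u_1(C vs R) = 6
u_1(D vs R) = 2
max payoff 6 at {B,C}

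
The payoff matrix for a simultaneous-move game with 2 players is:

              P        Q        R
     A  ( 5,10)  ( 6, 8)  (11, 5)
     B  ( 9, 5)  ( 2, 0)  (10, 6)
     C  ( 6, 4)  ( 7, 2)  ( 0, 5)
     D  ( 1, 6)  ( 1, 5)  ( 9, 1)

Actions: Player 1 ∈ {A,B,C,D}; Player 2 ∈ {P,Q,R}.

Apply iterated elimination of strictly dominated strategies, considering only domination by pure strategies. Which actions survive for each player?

P1 drop D (A beats it: P:5>1 Q:6>1 R:11>9)
P2 drop Q (P beats it: A:10>8 B:5>0 C:4>2)
P1 drop C (B beats it: P:9>6 R:10>0)
P1→{A,B} P2→{P,R}

Survivors P1:{A,B} P2:{P,R}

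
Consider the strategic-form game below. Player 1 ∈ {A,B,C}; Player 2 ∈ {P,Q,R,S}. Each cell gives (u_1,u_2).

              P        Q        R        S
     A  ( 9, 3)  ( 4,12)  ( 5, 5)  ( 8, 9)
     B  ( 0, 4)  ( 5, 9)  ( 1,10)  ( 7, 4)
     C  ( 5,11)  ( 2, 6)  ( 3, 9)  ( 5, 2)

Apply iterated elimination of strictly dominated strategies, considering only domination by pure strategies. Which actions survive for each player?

IESDS → P1:{A,B} P2:{Q,R}

P1 drop C (A beats it: P:9>5 Q:4>2 R:5>3 S:8>5)
P2 drop P (Q beats it: A:12>3 B:9>4)
P2 drop S (Q beats it: A:12>9 B:9>4)
P1→{A,B} P2→{Q,R}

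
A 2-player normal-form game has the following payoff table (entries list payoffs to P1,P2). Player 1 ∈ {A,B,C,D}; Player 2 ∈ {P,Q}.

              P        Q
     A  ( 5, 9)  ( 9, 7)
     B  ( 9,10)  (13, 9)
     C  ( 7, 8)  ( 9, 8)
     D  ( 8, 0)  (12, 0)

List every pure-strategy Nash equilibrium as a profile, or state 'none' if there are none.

PSNE = {(B,P)}

(A,P): not NE [P1→B gives 9>5]
(A,Q): not NE [P1→B gives 13>9; P2→P gives 9>7]
(B,P): NE
(B,Q): not NE [P2→P gives 10>9]
(C,P): not NE [P1→B gives 9>7]
(C,Q): not NE [P1→B gives 13>9]
(D,P): not NE [P1→B gives 9>8]
(D,Q): not NE [P1→B gives 13>12]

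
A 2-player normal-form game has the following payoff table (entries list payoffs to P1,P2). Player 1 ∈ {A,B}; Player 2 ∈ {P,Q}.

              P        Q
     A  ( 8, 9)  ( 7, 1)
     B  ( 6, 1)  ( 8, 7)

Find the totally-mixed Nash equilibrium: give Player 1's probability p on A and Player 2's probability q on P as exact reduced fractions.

P1 indiff ⇒ q·8+(1-q)·7 = q·6+(1-q)·8 ⇒ q(2) = (1-q)(1) ⇒ q = 1/3
P2 indiff ⇒ p·9+(1-p)·1 = p·1+(1-p)·7 ⇒ p(8) = (1-p)(6) ⇒ p = 3/7

(p,q) = (3/7, 1/3)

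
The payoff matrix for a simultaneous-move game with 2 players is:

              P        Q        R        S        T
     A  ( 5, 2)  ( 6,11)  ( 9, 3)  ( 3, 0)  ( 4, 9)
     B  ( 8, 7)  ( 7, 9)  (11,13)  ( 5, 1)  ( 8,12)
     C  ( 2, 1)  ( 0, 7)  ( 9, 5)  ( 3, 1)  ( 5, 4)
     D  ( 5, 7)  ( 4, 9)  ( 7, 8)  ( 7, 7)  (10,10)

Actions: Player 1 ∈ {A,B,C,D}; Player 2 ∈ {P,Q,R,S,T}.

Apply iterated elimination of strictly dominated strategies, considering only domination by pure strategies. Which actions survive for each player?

P1 drop A (B beats it: P:8>5 Q:7>6 R:11>9 S:5>3 T:8>4)
P1 drop C (B beats it: P:8>2 Q:7>0 R:11>9 S:5>3 T:8>5)
P2 drop P (Q beats it: B:9>7 D:9>7)
P2 drop Q (T beats it: B:12>9 D:10>9)
P2 drop S (R beats it: B:13>1 D:8>7)
P1→{B,D} P2→{R,T}

Survivors P1:{B,D} P2:{R,T}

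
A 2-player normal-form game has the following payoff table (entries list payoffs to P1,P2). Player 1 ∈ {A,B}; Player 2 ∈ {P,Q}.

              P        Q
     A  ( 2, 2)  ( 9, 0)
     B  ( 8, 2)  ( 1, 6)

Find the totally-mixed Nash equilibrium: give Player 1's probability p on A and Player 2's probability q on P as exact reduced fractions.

P1 mixes 2/3 on A; P2 mixes 4/7 on P

P1 indiff ⇒ q·2+(1-q)·9 = q·8+(1-q)·1 ⇒ q(-6) = (1-q)(-8) ⇒ q = 4/7
P2 indiff ⇒ p·2+(1-p)·2 = p·0+(1-p)·6 ⇒ p(2) = (1-p)(4) ⇒ p = 2/3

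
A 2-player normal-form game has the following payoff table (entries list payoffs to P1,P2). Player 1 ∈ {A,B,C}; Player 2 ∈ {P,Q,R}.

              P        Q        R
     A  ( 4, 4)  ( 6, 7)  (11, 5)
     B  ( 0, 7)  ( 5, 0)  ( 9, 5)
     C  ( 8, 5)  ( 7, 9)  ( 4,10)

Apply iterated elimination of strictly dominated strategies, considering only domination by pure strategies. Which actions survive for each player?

Survivors P1:{A,C} P2:{Q,R}

P1 drop B (A beats it: P:4>0 Q:6>5 R:11>9)
P2 drop P (Q beats it: A:7>4 C:9>5)
P1→{A,C} P2→{Q,R}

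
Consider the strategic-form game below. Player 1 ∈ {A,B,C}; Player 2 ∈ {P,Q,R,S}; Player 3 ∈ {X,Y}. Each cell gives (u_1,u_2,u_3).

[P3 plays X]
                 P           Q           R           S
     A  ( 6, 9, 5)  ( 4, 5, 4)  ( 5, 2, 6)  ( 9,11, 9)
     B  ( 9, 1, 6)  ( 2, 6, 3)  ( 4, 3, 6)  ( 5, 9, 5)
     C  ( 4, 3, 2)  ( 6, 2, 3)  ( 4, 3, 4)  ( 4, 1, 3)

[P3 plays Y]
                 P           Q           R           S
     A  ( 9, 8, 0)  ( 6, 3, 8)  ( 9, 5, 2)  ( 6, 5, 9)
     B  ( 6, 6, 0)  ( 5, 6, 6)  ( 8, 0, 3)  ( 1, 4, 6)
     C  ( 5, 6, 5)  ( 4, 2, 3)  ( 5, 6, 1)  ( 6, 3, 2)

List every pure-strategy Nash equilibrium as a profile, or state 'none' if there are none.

Nash profiles: (A,S,X)

(A,P,X): not NE [P1→B gives 9>6; P2→S gives 11>9]
(A,P,Y): not NE [P3→X gives 5>0]
(A,Q,X): not NE [P1→C gives 6>4; P2→S gives 11>5; P3→Y gives 8>4]
(A,Q,Y): not NE [P2→P gives 8>3]
(A,R,X): not NE [P2→S gives 11>2]
(A,R,Y): not NE [P2→P gives 8>5; P3→X gives 6>2]
(A,S,X): NE
(A,S,Y): not NE [P2→P gives 8>5]
(B,P,X): not NE [P2→S gives 9>1]
(B,P,Y): not NE [P1→A gives 9>6; P3→X gives 6>0]
(B,Q,X): not NE [P1→C gives 6>2; P2→S gives 9>6; P3→Y gives 6>3]
(B,Q,Y): not NE [P1→A gives 6>5]
(B,R,X): not NE [P1→A gives 5>4; P2→S gives 9>3]
(B,R,Y): not NE [P1→A gives 9>8; P2→Q gives 6>0; P3→X gives 6>3]
(B,S,X): not NE [P1→A gives 9>5; P3→Y gives 6>5]
(B,S,Y): not NE [P1→C gives 6>1; P2→Q gives 6>4]
(C,P,X): not NE [P1→B gives 9>4; P3→Y gives 5>2]
(C,P,Y): not NE [P1→A gives 9>5]
(C,Q,X): not NE [P2→R gives 3>2]
(C,Q,Y): not NE [P1→A gives 6>4; P2→R gives 6>2]
(C,R,X): not NE [P1→A gives 5>4]
(C,R,Y): not NE [P1→A gives 9>5; P3→X gives 4>1]
(C,S,X): not NE [P1→A gives 9>4; P2→R gives 3>1]
(C,S,Y): not NE [P2→R gives 6>3; P3→X gives 3>2]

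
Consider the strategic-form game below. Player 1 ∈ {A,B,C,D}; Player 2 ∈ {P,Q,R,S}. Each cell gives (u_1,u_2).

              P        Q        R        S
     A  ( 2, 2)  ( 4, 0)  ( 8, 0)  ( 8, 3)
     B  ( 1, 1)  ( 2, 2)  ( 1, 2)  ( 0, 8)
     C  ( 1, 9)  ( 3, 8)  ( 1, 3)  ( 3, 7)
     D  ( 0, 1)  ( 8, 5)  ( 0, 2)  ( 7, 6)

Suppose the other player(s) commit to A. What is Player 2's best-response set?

u_2(P vs A) = 2
u_2(Q vs A) = 0
u_2(R vs A) = 0
u_2(S vs A) = 3
max payoff 3 at {S}

BR_2 = {S}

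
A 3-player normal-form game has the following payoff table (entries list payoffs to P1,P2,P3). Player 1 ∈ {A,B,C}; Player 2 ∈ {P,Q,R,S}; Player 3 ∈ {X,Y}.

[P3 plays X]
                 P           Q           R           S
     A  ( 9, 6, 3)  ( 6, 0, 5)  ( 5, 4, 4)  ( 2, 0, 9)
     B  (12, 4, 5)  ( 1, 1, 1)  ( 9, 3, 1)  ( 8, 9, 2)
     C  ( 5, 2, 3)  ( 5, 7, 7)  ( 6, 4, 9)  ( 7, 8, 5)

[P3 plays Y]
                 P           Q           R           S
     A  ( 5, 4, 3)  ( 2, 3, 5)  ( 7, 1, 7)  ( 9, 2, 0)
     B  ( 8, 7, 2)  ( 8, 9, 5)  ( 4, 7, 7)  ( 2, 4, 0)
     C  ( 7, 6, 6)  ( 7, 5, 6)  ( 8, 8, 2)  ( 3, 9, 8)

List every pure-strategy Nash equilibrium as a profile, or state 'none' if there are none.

NE set: (B,Q,Y), (B,S,X)

(A,P,X): not NE [P1→B gives 12>9]
(A,P,Y): not NE [P1→B gives 8>5]
(A,Q,X): not NE [P2→P gives 6>0]
(A,Q,Y): not NE [P1→B gives 8>2; P2→P gives 4>3]
(A,R,X): not NE [P1→B gives 9>5; P2→P gives 6>4; P3→Y gives 7>4]
(A,R,Y): not NE [P1→C gives 8>7; P2→P gives 4>1]
(A,S,X): not NE [P1→B gives 8>2; P2→P gives 6>0]
(A,S,Y): not NE [P2→P gives 4>2; P3→X gives 9>0]
(B,P,X): not NE [P2→S gives 9>4]
(B,P,Y): not NE [P2→Q gives 9>7; P3→X gives 5>2]
(B,Q,X): not NE [P1→A gives 6>1; P2→S gives 9>1; P3→Y gives 5>1]
(B,Q,Y): NE
(B,R,X): not NE [P2→S gives 9>3; P3→Y gives 7>1]
(B,R,Y): not NE [P1→C gives 8>4; P2→Q gives 9>7]
(B,S,X): NE
(B,S,Y): not NE [P1→A gives 9>2; P2→Q gives 9>4; P3→X gives 2>0]
(C,P,X): not NE [P1→B gives 12>5; P2→S gives 8>2; P3→Y gives 6>3]
(C,P,Y): not NE [P1→B gives 8>7; P2→S gives 9>6]
(C,Q,X): not NE [P1→A gives 6>5; P2→S gives 8>7]
(C,Q,Y): not NE [P1→B gives 8>7; P2→S gives 9>5; P3→X gives 7>6]
(C,R,X): not NE [P1→B gives 9>6; P2→S gives 8>4]
(C,R,Y): not NE [P2→S gives 9>8; P3→X gives 9>2]
(C,S,X): not NE [P1→B gives 8>7; P3→Y gives 8>5]
(C,S,Y): not NE [P1→A gives 9>3]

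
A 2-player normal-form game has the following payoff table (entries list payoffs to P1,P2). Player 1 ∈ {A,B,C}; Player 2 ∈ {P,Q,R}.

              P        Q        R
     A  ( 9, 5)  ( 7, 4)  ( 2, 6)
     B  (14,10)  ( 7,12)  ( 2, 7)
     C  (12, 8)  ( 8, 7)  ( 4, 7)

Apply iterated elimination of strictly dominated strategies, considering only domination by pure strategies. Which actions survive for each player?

IESDS → P1:{B,C} P2:{P,Q}

P1 drop A (C beats it: P:12>9 Q:8>7 R:4>2)
P2 drop R (P beats it: B:10>7 C:8>7)
P1→{B,C} P2→{P,Q}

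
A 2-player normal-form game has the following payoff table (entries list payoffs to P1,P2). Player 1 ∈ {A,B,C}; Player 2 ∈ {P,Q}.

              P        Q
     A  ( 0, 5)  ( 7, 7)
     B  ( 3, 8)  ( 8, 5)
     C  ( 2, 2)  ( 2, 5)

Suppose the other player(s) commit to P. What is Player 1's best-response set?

u_1(A vs P) = 0
u_1(B vs P) = 3
u_1(C vs P) = 2
max payoff 3 at {B}

BR_1 = {B}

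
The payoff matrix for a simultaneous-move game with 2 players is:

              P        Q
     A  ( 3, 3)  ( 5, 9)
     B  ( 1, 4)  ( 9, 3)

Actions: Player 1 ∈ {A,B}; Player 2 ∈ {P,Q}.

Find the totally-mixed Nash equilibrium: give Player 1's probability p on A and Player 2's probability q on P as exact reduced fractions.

p=1/7, q=2/3

P1 indiff ⇒ q·3+(1-q)·5 = q·1+(1-q)·9 ⇒ q(2) = (1-q)(4) ⇒ q = 2/3
P2 indiff ⇒ p·3+(1-p)·4 = p·9+(1-p)·3 ⇒ p(-6) = (1-p)(-1) ⇒ p = 1/7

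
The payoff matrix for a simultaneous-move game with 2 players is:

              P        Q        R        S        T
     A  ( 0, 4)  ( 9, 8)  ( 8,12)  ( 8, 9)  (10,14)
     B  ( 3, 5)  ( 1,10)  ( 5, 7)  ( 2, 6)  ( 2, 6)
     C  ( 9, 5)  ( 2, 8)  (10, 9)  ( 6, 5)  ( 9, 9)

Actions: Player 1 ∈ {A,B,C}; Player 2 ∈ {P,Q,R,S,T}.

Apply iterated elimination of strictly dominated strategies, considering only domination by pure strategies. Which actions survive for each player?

P1 drop B (C beats it: P:9>3 Q:2>1 R:10>5 S:6>2 T:9>2)
P2 drop P (Q beats it: A:8>4 C:8>5)
P2 drop Q (R beats it: A:12>8 C:9>8)
P2 drop S (R beats it: A:12>9 C:9>5)
P1→{A,C} P2→{R,T}

Survivors P1:{A,C} P2:{R,T}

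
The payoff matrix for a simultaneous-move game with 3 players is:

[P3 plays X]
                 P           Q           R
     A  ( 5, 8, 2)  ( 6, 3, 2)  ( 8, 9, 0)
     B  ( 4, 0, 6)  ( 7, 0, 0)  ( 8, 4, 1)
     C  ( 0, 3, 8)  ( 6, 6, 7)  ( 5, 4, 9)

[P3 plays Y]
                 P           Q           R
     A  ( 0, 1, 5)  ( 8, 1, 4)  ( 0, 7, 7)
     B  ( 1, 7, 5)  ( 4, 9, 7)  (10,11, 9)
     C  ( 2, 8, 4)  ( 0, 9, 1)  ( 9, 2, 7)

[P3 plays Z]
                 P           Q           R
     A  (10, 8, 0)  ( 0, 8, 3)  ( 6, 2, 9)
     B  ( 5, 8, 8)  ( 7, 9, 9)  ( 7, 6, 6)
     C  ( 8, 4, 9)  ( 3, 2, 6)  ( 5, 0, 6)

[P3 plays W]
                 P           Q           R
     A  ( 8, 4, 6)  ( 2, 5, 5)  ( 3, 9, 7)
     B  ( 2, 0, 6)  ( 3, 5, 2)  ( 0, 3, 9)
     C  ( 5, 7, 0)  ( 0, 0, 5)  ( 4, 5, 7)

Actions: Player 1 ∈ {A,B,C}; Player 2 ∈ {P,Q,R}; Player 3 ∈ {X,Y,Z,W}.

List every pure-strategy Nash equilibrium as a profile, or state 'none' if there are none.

Nash profiles: (B,Q,Z), (B,R,Y)

(A,P,X): not NE [P2→R gives 9>8; P3→W gives 6>2]
(A,P,Y): not NE [P1→C gives 2>0; P2→R gives 7>1; P3→W gives 6>5]
(A,P,Z): not NE [P3→W gives 6>0]
(A,P,W): not NE [P2→R gives 9>4]
(A,Q,X): not NE [P1→B gives 7>6; P2→R gives 9>3; P3→W gives 5>2]
(A,Q,Y): not NE [P2→R gives 7>1; P3→W gives 5>4]
(A,Q,Z): not NE [P1→B gives 7>0; P3→W gives 5>3]
(A,Q,W): not NE [P1→B gives 3>2; P2→R gives 9>5]
(A,R,X): not NE [P3→Z gives 9>0]
(A,R,Y): not NE [P1→B gives 10>0; P3→Z gives 9>7]
(A,R,Z): not NE [P1→B gives 7>6; P2→Q gives 8>2]
(A,R,W): not NE [P1→C gives 4>3; P3→Z gives 9>7]
(B,P,X): not NE [P1→A gives 5>4; P2→R gives 4>0; P3→Z gives 8>6]
(B,P,Y): not NE [P1→C gives 2>1; P2→R gives 11>7; P3→Z gives 8>5]
(B,P,Z): not NE [P1→A gives 10>5; P2→Q gives 9>8]
(B,P,W): not NE [P1→A gives 8>2; P2→Q gives 5>0; P3→Z gives 8>6]
(B,Q,X): not NE [P2→R gives 4>0; P3→Z gives 9>0]
(B,Q,Y): not NE [P1→A gives 8>4; P2→R gives 11>9; P3→Z gives 9>7]
(B,Q,Z): NE
(B,Q,W): not NE [P3→Z gives 9>2]
(B,R,X): not NE [P3→W gives 9>1]
(B,R,Y): NE
(B,R,Z): not NE [P2→Q gives 9>6; P3→W gives 9>6]
(B,R,W): not NE [P1→C gives 4>0; P2→Q gives 5>3]
(C,P,X): not NE [P1→A gives 5>0; P2→Q gives 6>3; P3→Z gives 9>8]
(C,P,Y): not NE [P2→Q gives 9>8; P3→Z gives 9>4]
(C,P,Z): not NE [P1→A gives 10>8]
(C,P,W): not NE [P1→A gives 8>5; P3→Z gives 9>0]
(C,Q,X): not NE [P1→B gives 7>6]
(C,Q,Y): not NE [P1→A gives 8>0; P3→X gives 7>1]
(C,Q,Z): not NE [P1→B gives 7>3; P2→P gives 4>2; P3→X gives 7>6]
(C,Q,W): not NE [P1→B gives 3>0; P2→P gives 7>0; P3→X gives 7>5]
(C,R,X): not NE [P1→B gives 8>5; P2→Q gives 6>4]
(C,R,Y): not NE [P1→B gives 10>9; P2→Q gives 9>2; P3→X gives 9>7]
(C,R,Z): not NE [P1→B gives 7>5; P2→P gives 4>0; P3→X gives 9>6]
(C,R,W): not NE [P2→P gives 7>5; P3→X gives 9>7]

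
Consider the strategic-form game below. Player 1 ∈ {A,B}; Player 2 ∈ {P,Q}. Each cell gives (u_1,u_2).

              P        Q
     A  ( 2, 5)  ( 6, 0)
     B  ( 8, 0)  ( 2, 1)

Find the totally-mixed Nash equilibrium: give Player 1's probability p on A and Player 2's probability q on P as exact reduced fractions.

p=1/6, q=2/5

P1 indiff ⇒ q·2+(1-q)·6 = q·8+(1-q)·2 ⇒ q(-6) = (1-q)(-4) ⇒ q = 2/5
P2 indiff ⇒ p·5+(1-p)·0 = p·0+(1-p)·1 ⇒ p(5) = (1-p)(1) ⇒ p = 1/6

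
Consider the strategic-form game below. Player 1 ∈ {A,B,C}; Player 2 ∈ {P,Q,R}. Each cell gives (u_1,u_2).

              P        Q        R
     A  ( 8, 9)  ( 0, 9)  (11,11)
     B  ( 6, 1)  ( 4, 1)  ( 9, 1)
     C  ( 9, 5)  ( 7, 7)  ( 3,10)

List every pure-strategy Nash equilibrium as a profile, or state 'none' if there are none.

(A,P): not NE [P1→C gives 9>8; P2→R gives 11>9]
(A,Q): not NE [P1→C gives 7>0; P2→R gives 11>9]
(A,R): NE
(B,P): not NE [P1→C gives 9>6]
(B,Q): not NE [P1→C gives 7>4]
(B,R): not NE [P1→A gives 11>9]
(C,P): not NE [P2→R gives 10>5]
(C,Q): not NE [P2→R gives 10>7]
(C,R): not NE [P1→A gives 11>3]

PSNE = {(A,R)}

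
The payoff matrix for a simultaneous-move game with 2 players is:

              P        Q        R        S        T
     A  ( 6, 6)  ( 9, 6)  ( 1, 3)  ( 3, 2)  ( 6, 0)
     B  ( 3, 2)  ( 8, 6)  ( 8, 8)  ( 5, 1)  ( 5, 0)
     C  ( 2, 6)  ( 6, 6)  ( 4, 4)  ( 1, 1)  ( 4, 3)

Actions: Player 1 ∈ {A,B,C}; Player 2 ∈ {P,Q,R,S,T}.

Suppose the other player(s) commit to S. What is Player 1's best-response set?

u_1(A vs S) = 3
u_1(B vs S) = 5
u_1(C vs S) = 1
max payoff 5 at {B}

argmax u_1 = {B}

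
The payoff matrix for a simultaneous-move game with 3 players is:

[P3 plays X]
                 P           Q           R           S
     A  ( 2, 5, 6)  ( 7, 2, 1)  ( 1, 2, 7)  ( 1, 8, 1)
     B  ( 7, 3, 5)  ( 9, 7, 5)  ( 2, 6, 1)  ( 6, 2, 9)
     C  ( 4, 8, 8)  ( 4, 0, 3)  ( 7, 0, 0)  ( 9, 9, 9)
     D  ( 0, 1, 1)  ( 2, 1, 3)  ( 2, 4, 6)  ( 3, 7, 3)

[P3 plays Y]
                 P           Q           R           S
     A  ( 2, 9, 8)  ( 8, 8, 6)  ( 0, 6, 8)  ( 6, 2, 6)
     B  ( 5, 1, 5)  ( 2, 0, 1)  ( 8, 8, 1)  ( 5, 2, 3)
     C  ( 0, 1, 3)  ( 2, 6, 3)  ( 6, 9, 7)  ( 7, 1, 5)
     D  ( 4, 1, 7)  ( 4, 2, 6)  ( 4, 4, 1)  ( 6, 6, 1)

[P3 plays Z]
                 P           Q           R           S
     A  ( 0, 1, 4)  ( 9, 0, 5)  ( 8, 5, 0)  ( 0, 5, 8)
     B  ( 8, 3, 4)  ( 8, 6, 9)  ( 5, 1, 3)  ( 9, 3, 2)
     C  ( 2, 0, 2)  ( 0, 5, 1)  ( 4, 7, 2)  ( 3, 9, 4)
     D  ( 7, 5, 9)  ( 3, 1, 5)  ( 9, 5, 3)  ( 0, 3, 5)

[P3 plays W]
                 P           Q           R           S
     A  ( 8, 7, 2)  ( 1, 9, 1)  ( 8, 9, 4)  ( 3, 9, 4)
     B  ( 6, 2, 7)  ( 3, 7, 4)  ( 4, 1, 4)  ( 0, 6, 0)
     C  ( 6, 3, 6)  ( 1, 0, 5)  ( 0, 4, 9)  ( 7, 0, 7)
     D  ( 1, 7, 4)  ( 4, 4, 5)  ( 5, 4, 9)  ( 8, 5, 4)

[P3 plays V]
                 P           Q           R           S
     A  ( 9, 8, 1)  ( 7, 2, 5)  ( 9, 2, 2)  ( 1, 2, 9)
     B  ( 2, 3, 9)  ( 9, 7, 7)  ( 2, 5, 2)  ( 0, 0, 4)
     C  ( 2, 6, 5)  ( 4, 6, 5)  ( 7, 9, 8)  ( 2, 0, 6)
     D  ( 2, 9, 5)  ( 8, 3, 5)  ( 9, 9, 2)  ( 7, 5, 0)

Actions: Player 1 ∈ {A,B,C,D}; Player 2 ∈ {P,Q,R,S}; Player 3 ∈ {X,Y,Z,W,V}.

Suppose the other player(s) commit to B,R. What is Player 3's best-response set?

BR_3 = {W}

u_3(X vs B,R) = 1
u_3(Y vs B,R) = 1
u_3(Z vs B,R) = 3
u_3(W vs B,R) = 4
u_3(V vs B,R) = 2
max payoff 4 at {W}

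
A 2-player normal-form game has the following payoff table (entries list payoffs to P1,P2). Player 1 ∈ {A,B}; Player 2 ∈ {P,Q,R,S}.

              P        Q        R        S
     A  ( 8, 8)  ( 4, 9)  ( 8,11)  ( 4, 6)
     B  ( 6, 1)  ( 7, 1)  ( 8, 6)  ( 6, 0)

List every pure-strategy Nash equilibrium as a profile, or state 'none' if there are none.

(A,P): not NE [P2→R gives 11>8]
(A,Q): not NE [P1→B gives 7>4; P2→R gives 11>9]
(A,R): NE
(A,S): not NE [P1→B gives 6>4; P2→R gives 11>6]
(B,P): not NE [P1→A gives 8>6; P2→R gives 6>1]
(B,Q): not NE [P2→R gives 6>1]
(B,R): NE
(B,S): not NE [P2→R gives 6>0]

PSNE = {(A,R), (B,R)}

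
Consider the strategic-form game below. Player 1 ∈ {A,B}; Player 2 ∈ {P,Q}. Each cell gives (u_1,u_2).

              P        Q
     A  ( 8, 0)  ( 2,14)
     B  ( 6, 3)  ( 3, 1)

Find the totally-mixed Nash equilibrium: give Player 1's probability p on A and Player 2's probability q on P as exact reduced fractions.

P1 indiff ⇒ q·8+(1-q)·2 = q·6+(1-q)·3 ⇒ q(2) = (1-q)(1) ⇒ q = 1/3
P2 indiff ⇒ p·0+(1-p)·3 = p·14+(1-p)·1 ⇒ p(-14) = (1-p)(-2) ⇒ p = 1/8

p=1/8, q=1/3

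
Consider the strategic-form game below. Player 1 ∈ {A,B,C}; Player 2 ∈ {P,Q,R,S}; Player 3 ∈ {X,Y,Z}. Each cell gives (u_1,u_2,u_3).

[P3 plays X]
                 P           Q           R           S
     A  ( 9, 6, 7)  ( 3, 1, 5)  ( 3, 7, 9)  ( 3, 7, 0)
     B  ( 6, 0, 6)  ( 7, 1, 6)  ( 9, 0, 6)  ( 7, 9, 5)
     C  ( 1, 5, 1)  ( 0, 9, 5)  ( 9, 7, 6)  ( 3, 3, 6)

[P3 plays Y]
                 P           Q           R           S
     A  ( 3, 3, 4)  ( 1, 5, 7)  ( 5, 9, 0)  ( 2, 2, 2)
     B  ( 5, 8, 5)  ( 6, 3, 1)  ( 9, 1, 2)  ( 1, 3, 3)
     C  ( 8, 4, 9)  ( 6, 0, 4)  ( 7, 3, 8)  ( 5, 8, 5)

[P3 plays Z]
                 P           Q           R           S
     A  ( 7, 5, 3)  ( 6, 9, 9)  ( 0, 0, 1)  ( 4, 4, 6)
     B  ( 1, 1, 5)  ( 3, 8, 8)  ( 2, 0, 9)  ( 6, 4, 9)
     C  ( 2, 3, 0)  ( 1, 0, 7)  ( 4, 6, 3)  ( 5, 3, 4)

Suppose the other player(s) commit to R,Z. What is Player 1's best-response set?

u_1(A vs R,Z) = 0
u_1(B vs R,Z) = 2
u_1(C vs R,Z) = 4
max payoff 4 at {C}

argmax u_1 = {C}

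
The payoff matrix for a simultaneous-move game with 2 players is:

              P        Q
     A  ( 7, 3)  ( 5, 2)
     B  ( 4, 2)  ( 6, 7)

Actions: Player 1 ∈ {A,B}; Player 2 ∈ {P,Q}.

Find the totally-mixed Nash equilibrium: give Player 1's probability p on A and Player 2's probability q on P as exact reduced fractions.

P1 indiff ⇒ q·7+(1-q)·5 = q·4+(1-q)·6 ⇒ q(3) = (1-q)(1) ⇒ q = 1/4
P2 indiff ⇒ p·3+(1-p)·2 = p·2+(1-p)·7 ⇒ p(1) = (1-p)(5) ⇒ p = 5/6

P1 mixes 5/6 on A; P2 mixes 1/4 on P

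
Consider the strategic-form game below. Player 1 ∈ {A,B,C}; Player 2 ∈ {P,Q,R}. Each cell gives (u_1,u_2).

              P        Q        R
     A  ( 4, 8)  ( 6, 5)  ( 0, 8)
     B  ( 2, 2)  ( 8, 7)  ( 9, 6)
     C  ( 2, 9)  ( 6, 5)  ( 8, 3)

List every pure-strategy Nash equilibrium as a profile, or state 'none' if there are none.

NE set: (A,P), (B,Q)

(A,P): NE
(A,Q): not NE [P1→B gives 8>6; P2→R gives 8>5]
(A,R): not NE [P1→B gives 9>0]
(B,P): not NE [P1→A gives 4>2; P2→Q gives 7>2]
(B,Q): NE
(B,R): not NE [P2→Q gives 7>6]
(C,P): not NE [P1→A gives 4>2]
(C,Q): not NE [P1→B gives 8>6; P2→P gives 9>5]
(C,R): not NE [P1→B gives 9>8; P2→P gives 9>3]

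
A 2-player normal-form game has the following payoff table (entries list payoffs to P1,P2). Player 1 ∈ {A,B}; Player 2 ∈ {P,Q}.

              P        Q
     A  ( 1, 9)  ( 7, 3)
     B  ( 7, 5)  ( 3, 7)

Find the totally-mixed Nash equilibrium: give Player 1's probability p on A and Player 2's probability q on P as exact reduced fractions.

(p,q) = (1/4, 2/5)

P1 indiff ⇒ q·1+(1-q)·7 = q·7+(1-q)·3 ⇒ q(-6) = (1-q)(-4) ⇒ q = 2/5
P2 indiff ⇒ p·9+(1-p)·5 = p·3+(1-p)·7 ⇒ p(6) = (1-p)(2) ⇒ p = 1/4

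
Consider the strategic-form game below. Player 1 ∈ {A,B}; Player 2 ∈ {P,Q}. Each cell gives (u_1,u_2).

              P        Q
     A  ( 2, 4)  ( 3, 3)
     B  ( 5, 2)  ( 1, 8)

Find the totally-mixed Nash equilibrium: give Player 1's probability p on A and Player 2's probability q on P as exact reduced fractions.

P1 indiff ⇒ q·2+(1-q)·3 = q·5+(1-q)·1 ⇒ q(-3) = (1-q)(-2) ⇒ q = 2/5
P2 indiff ⇒ p·4+(1-p)·2 = p·3+(1-p)·8 ⇒ p(1) = (1-p)(6) ⇒ p = 6/7

(p,q) = (6/7, 2/5)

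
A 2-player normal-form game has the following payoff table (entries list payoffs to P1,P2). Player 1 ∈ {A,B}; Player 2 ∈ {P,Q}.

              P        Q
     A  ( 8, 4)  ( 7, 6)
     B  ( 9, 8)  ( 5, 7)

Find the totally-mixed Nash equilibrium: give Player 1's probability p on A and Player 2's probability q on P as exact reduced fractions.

P1 indiff ⇒ q·8+(1-q)·7 = q·9+(1-q)·5 ⇒ q(-1) = (1-q)(-2) ⇒ q = 2/3
P2 indiff ⇒ p·4+(1-p)·8 = p·6+(1-p)·7 ⇒ p(-2) = (1-p)(-1) ⇒ p = 1/3

p=1/3, q=2/3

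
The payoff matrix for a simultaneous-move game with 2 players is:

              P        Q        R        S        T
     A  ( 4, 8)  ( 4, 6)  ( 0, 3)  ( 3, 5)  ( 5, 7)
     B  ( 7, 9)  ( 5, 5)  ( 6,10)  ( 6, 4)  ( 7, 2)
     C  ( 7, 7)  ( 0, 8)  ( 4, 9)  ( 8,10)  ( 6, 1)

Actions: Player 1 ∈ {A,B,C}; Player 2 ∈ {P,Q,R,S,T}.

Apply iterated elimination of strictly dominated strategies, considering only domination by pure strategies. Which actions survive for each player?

P1 drop A (B beats it: P:7>4 Q:5>4 R:6>0 S:6>3 T:7>5)
P2 drop P (R beats it: B:10>9 C:9>7)
P2 drop Q (R beats it: B:10>5 C:9>8)
P2 drop T (R beats it: B:10>2 C:9>1)
P1→{B,C} P2→{R,S}

Survivors P1:{B,C} P2:{R,S}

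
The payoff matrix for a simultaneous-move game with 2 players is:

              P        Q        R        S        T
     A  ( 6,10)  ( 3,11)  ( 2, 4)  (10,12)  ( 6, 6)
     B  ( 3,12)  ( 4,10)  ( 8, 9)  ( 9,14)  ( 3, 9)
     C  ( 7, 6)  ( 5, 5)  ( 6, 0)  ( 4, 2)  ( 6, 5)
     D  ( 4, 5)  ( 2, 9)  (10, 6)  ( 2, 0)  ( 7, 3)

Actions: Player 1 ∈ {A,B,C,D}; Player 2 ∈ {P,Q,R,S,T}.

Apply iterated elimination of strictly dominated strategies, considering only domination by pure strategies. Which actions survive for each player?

P2 drop R (Q beats it: A:11>4 B:10>9 C:5>0 D:9>6)
P2 drop T (P beats it: A:10>6 B:12>9 C:6>5 D:5>3)
P1 drop D (A beats it: P:6>4 Q:3>2 S:10>2)
P1→{A,B,C} P2→{P,Q,S}

Remaining: P1:{A,B,C} P2:{P,Q,S}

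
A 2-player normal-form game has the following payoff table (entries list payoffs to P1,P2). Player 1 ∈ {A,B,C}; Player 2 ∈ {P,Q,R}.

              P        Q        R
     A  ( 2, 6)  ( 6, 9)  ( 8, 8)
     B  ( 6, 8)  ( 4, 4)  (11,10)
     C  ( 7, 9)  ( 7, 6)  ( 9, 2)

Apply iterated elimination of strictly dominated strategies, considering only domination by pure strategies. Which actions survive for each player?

P1 drop A (C beats it: P:7>2 Q:7>6 R:9>8)
P2 drop Q (P beats it: B:8>4 C:9>6)
P1→{B,C} P2→{P,R}

IESDS → P1:{B,C} P2:{P,R}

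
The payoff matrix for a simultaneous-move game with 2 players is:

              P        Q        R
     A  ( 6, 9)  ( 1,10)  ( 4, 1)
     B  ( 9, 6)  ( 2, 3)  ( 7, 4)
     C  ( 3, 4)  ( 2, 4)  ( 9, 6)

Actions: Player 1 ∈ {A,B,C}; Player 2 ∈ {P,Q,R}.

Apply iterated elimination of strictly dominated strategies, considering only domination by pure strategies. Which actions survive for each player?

Remaining: P1:{B,C} P2:{P,R}

P1 drop A (B beats it: P:9>6 Q:2>1 R:7>4)
P2 drop Q (R beats it: B:4>3 C:6>4)
P1→{B,C} P2→{P,R}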